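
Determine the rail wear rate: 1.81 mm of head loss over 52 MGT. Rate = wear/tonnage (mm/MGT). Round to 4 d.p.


Wear rate = total wear / cumulative tonnage
Rate = 1.81 / 52
Rate = 0.0348 mm/MGT

0.0348


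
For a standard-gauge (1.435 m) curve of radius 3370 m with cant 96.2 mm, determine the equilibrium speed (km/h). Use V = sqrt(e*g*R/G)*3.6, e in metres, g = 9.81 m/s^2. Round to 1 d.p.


Convert cant: e = 96.2 mm = 0.0962 m
V_ms = sqrt(0.0962 * 9.81 * 3370 / 1.435)
V_ms = sqrt(2216.266997) = 47.0772 m/s
V = 47.0772 * 3.6 = 169.5 km/h

169.5


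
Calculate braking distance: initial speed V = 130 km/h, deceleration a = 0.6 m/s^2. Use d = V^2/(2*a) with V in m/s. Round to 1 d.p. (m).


Convert speed: V = 130 / 3.6 = 36.1111 m/s
V^2 = 1304.0123
d = 1304.0123 / (2 * 0.6)
d = 1304.0123 / 1.2
d = 1086.7 m

1086.7


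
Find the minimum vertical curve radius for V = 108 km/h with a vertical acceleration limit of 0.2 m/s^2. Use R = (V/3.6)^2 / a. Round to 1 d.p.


Convert speed: V = 108 / 3.6 = 30.0 m/s
V^2 = 900.0 m^2/s^2
R_v = 900.0 / 0.2
R_v = 4500.0 m

4500.0


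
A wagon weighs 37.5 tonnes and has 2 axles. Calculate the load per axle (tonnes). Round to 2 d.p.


Load per axle = total weight / number of axles
Load = 37.5 / 2
Load = 18.75 tonnes

18.75


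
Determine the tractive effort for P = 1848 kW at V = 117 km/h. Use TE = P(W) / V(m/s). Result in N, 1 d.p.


Convert: P = 1848 kW = 1848000 W
V = 117 / 3.6 = 32.5 m/s
TE = 1848000 / 32.5
TE = 56861.5 N

56861.5


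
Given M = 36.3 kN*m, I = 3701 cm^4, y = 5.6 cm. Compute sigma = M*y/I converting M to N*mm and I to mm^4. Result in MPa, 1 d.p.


Convert units:
M = 36.3 kN*m = 36300000 N*mm
y = 5.6 cm = 56 mm
I = 3701 cm^4 = 37010000 mm^4
sigma = 36300000 * 56 / 37010000
sigma = 54.9 MPa

54.9


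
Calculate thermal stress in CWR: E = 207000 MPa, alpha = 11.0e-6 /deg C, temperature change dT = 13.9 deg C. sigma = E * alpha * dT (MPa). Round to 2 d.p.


sigma = E * alpha * dT
sigma = 207000 * 11.0e-6 * 13.9
sigma = 2.277 * 13.9
sigma = 31.65 MPa

31.65


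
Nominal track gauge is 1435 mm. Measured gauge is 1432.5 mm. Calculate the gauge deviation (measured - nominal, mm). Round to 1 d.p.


Deviation = measured - nominal
Deviation = 1432.5 - 1435
Deviation = -2.5 mm

-2.5


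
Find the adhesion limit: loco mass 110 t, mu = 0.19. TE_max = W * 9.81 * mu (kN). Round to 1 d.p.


TE_max = W * g * mu
TE_max = 110 * 9.81 * 0.19
TE_max = 1079.1 * 0.19
TE_max = 205.0 kN

205.0


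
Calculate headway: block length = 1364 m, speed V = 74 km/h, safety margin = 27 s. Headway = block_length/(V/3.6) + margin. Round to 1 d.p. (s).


V = 74 / 3.6 = 20.5556 m/s
Block traversal time = 1364 / 20.5556 = 66.3568 s
Headway = 66.3568 + 27
Headway = 93.4 s

93.4


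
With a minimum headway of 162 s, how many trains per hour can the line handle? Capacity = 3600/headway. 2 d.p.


Capacity = 3600 / headway
Capacity = 3600 / 162
Capacity = 22.22 trains/hour

22.22


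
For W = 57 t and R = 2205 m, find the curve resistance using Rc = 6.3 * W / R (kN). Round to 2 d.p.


Rc = 6.3 * W / R
Rc = 6.3 * 57 / 2205
Rc = 359.1 / 2205
Rc = 0.16 kN

0.16


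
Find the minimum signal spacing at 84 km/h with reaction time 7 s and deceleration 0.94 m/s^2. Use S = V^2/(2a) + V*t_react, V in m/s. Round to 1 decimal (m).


V = 84 / 3.6 = 23.3333 m/s
Braking distance = 23.3333^2 / (2*0.94) = 289.5981 m
Sighting distance = 23.3333 * 7 = 163.3333 m
S = 289.5981 + 163.3333 = 452.9 m

452.9


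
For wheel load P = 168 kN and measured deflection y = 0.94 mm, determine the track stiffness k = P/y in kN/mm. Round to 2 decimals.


Track stiffness k = P / y
k = 168 / 0.94
k = 178.72 kN/mm

178.72


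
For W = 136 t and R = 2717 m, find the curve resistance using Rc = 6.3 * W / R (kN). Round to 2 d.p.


Rc = 6.3 * W / R
Rc = 6.3 * 136 / 2717
Rc = 856.8 / 2717
Rc = 0.32 kN

0.32


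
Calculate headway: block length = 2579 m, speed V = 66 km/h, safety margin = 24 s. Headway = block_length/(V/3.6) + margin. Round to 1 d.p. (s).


V = 66 / 3.6 = 18.3333 m/s
Block traversal time = 2579 / 18.3333 = 140.6727 s
Headway = 140.6727 + 24
Headway = 164.7 s

164.7


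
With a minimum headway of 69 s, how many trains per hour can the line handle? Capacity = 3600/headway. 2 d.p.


Capacity = 3600 / headway
Capacity = 3600 / 69
Capacity = 52.17 trains/hour

52.17


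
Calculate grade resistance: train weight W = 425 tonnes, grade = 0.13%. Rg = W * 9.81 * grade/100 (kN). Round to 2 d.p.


Rg = W * 9.81 * grade / 100
Rg = 425 * 9.81 * 0.13 / 100
Rg = 4169.25 * 0.0013
Rg = 5.42 kN

5.42


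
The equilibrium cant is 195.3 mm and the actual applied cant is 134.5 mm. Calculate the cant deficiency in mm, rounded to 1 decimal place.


Cant deficiency = equilibrium cant - actual cant
CD = 195.3 - 134.5
CD = 60.8 mm

60.8


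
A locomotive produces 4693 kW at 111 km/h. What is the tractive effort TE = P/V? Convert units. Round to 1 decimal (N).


Convert: P = 4693 kW = 4693000 W
V = 111 / 3.6 = 30.8333 m/s
TE = 4693000 / 30.8333
TE = 152205.4 N

152205.4


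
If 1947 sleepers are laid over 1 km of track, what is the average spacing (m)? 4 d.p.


Spacing = 1000 m / number of sleepers
Spacing = 1000 / 1947
Spacing = 0.5136 m

0.5136


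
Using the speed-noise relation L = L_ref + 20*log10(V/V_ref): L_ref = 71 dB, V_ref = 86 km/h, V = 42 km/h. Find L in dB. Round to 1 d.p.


V/V_ref = 42 / 86 = 0.488372
log10(0.488372) = -0.311249
20 * -0.311249 = -6.225
L = 71 + -6.225 = 64.8 dB

64.8


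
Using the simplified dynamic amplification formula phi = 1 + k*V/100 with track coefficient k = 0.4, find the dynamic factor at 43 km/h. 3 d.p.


phi = 1 + k * V / 100
phi = 1 + 0.4 * 43 / 100
phi = 1 + 0.172
phi = 1.172

1.172


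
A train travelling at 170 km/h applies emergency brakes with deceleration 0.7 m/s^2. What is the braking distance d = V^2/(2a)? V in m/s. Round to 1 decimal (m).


Convert speed: V = 170 / 3.6 = 47.2222 m/s
V^2 = 2229.9383
d = 2229.9383 / (2 * 0.7)
d = 2229.9383 / 1.4
d = 1592.8 m

1592.8


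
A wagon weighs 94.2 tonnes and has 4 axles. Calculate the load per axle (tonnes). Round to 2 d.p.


Load per axle = total weight / number of axles
Load = 94.2 / 4
Load = 23.55 tonnes

23.55


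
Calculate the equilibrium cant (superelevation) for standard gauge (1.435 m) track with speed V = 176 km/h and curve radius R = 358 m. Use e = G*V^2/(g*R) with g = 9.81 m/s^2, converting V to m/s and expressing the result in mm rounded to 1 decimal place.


Convert speed: V = 176 / 3.6 = 48.8889 m/s
Apply formula: e = 1.435 * 48.8889^2 / (9.81 * 358)
e = 1.435 * 2390.1235 / 3511.98
e = 0.976608 m = 976.6 mm

976.6


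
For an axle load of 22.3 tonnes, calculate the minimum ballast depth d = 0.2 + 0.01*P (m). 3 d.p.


d = 0.2 + 0.01 * 22.3
d = 0.2 + 0.223
d = 0.423 m

0.423


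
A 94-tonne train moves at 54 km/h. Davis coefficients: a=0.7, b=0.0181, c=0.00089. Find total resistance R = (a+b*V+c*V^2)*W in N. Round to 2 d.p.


b*V = 0.0181 * 54 = 0.9774
c*V^2 = 0.00089 * 2916 = 2.59524
R_per_t = 0.7 + 0.9774 + 2.59524 = 4.27264 N/t
R_total = 4.27264 * 94 = 401.63 N

401.63


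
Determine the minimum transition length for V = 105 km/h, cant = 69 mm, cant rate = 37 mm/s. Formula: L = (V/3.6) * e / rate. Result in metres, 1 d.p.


Convert speed: V = 105 / 3.6 = 29.1667 m/s
L = 29.1667 * 69 / 37
L = 2012.5 / 37
L = 54.4 m

54.4


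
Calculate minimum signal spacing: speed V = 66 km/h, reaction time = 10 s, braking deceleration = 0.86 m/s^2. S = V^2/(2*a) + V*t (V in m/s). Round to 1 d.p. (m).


V = 66 / 3.6 = 18.3333 m/s
Braking distance = 18.3333^2 / (2*0.86) = 195.4134 m
Sighting distance = 18.3333 * 10 = 183.3333 m
S = 195.4134 + 183.3333 = 378.7 m

378.7


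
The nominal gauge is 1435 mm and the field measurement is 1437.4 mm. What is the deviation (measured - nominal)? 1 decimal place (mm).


Deviation = measured - nominal
Deviation = 1437.4 - 1435
Deviation = 2.4 mm

2.4


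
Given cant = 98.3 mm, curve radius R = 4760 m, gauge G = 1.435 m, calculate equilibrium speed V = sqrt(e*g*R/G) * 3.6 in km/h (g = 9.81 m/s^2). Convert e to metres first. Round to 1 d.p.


Convert cant: e = 98.3 mm = 0.0983 m
V_ms = sqrt(0.0983 * 9.81 * 4760 / 1.435)
V_ms = sqrt(3198.729951) = 56.5573 m/s
V = 56.5573 * 3.6 = 203.6 km/h

203.6


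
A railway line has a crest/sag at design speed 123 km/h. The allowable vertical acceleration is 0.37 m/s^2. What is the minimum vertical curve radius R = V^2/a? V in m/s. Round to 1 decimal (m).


Convert speed: V = 123 / 3.6 = 34.1667 m/s
V^2 = 1167.3611 m^2/s^2
R_v = 1167.3611 / 0.37
R_v = 3155.0 m

3155.0


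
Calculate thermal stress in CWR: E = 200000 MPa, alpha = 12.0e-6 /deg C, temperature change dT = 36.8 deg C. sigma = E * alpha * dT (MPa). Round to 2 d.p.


sigma = E * alpha * dT
sigma = 200000 * 12.0e-6 * 36.8
sigma = 2.4 * 36.8
sigma = 88.32 MPa

88.32


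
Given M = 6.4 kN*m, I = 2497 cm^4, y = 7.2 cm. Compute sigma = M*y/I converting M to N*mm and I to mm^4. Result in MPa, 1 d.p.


Convert units:
M = 6.4 kN*m = 6400000 N*mm
y = 7.2 cm = 72 mm
I = 2497 cm^4 = 24970000 mm^4
sigma = 6400000 * 72 / 24970000
sigma = 18.5 MPa

18.5


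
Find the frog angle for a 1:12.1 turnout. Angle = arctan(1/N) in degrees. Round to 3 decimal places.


1/N = 1/12.1 = 0.082645
angle = arctan(0.082645) = 0.082457 rad
angle = 0.082457 * 180/pi = 4.724 degrees

4.724


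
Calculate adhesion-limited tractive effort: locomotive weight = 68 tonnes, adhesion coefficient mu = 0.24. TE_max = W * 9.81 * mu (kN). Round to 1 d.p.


TE_max = W * g * mu
TE_max = 68 * 9.81 * 0.24
TE_max = 667.08 * 0.24
TE_max = 160.1 kN

160.1


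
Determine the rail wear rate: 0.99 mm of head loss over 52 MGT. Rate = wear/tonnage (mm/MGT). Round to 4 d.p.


Wear rate = total wear / cumulative tonnage
Rate = 0.99 / 52
Rate = 0.0190 mm/MGT

0.0190


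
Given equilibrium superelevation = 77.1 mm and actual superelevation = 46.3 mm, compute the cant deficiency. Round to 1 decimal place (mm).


Cant deficiency = equilibrium cant - actual cant
CD = 77.1 - 46.3
CD = 30.8 mm

30.8


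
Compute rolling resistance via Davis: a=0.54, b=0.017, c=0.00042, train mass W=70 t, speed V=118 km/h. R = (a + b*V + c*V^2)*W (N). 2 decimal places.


b*V = 0.017 * 118 = 2.006
c*V^2 = 0.00042 * 13924 = 5.84808
R_per_t = 0.54 + 2.006 + 5.84808 = 8.39408 N/t
R_total = 8.39408 * 70 = 587.59 N

587.59


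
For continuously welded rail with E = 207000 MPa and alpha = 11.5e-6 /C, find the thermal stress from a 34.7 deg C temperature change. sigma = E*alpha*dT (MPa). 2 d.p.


sigma = E * alpha * dT
sigma = 207000 * 11.5e-6 * 34.7
sigma = 2.3805 * 34.7
sigma = 82.60 MPa

82.60


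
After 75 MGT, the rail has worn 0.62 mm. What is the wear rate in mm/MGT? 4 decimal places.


Wear rate = total wear / cumulative tonnage
Rate = 0.62 / 75
Rate = 0.0083 mm/MGT

0.0083


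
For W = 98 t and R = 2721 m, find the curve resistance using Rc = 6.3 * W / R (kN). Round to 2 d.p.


Rc = 6.3 * W / R
Rc = 6.3 * 98 / 2721
Rc = 617.4 / 2721
Rc = 0.23 kN

0.23


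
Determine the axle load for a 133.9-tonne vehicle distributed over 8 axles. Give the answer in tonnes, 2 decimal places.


Load per axle = total weight / number of axles
Load = 133.9 / 8
Load = 16.74 tonnes

16.74


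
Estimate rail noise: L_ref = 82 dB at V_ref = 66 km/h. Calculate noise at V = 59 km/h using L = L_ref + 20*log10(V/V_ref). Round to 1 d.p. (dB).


V/V_ref = 59 / 66 = 0.893939
log10(0.893939) = -0.048692
20 * -0.048692 = -0.9738
L = 82 + -0.9738 = 81.0 dB

81.0


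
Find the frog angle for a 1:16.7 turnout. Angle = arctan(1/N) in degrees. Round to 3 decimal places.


1/N = 1/16.7 = 0.05988
angle = arctan(0.05988) = 0.059809 rad
angle = 0.059809 * 180/pi = 3.427 degrees

3.427


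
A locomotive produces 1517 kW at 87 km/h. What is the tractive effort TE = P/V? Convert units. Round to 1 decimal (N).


Convert: P = 1517 kW = 1517000 W
V = 87 / 3.6 = 24.1667 m/s
TE = 1517000 / 24.1667
TE = 62772.4 N

62772.4


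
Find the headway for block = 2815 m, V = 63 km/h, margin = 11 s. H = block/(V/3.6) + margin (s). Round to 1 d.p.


V = 63 / 3.6 = 17.5 m/s
Block traversal time = 2815 / 17.5 = 160.8571 s
Headway = 160.8571 + 11
Headway = 171.9 s

171.9


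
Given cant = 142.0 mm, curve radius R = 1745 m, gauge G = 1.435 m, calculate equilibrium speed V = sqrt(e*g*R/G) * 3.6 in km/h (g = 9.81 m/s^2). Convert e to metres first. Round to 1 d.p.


Convert cant: e = 142.0 mm = 0.1420 m
V_ms = sqrt(0.1420 * 9.81 * 1745 / 1.435)
V_ms = sqrt(1693.95115) = 41.1576 m/s
V = 41.1576 * 3.6 = 148.2 km/h

148.2


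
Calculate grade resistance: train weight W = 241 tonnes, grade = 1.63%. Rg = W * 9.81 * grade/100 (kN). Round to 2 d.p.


Rg = W * 9.81 * grade / 100
Rg = 241 * 9.81 * 1.63 / 100
Rg = 2364.21 * 0.0163
Rg = 38.54 kN

38.54


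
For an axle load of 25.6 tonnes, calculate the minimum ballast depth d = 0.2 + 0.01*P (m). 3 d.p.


d = 0.2 + 0.01 * 25.6
d = 0.2 + 0.256
d = 0.456 m

0.456


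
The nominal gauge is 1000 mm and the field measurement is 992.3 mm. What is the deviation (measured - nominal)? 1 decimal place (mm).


Deviation = measured - nominal
Deviation = 992.3 - 1000
Deviation = -7.7 mm

-7.7


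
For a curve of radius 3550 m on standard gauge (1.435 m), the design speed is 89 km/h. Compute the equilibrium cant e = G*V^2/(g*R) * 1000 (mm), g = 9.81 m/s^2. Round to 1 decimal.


Convert speed: V = 89 / 3.6 = 24.7222 m/s
Apply formula: e = 1.435 * 24.7222^2 / (9.81 * 3550)
e = 1.435 * 611.1883 / 34825.5
e = 0.025184 m = 25.2 mm

25.2


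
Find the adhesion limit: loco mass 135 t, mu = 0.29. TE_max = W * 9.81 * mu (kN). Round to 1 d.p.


TE_max = W * g * mu
TE_max = 135 * 9.81 * 0.29
TE_max = 1324.35 * 0.29
TE_max = 384.1 kN

384.1


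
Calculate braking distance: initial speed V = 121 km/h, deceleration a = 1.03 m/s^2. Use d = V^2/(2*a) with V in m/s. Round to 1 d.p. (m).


Convert speed: V = 121 / 3.6 = 33.6111 m/s
V^2 = 1129.7068
d = 1129.7068 / (2 * 1.03)
d = 1129.7068 / 2.06
d = 548.4 m

548.4


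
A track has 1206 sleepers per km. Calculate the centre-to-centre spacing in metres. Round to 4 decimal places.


Spacing = 1000 m / number of sleepers
Spacing = 1000 / 1206
Spacing = 0.8292 m

0.8292


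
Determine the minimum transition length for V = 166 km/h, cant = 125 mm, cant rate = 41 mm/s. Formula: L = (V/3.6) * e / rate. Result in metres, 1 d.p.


Convert speed: V = 166 / 3.6 = 46.1111 m/s
L = 46.1111 * 125 / 41
L = 5763.8889 / 41
L = 140.6 m

140.6


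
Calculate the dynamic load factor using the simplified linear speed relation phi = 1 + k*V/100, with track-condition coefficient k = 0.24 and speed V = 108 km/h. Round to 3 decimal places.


phi = 1 + k * V / 100
phi = 1 + 0.24 * 108 / 100
phi = 1 + 0.2592
phi = 1.259

1.259


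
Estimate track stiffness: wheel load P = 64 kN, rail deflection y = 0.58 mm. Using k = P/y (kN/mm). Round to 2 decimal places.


Track stiffness k = P / y
k = 64 / 0.58
k = 110.34 kN/mm

110.34


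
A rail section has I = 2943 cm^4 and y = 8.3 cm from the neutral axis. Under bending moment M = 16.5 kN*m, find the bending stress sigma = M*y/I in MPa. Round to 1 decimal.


Convert units:
M = 16.5 kN*m = 16500000 N*mm
y = 8.3 cm = 83 mm
I = 2943 cm^4 = 29430000 mm^4
sigma = 16500000 * 83 / 29430000
sigma = 46.5 MPa

46.5


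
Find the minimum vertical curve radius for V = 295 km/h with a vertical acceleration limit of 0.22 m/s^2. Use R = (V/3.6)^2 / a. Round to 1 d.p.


Convert speed: V = 295 / 3.6 = 81.9444 m/s
V^2 = 6714.892 m^2/s^2
R_v = 6714.892 / 0.22
R_v = 30522.2 m

30522.2


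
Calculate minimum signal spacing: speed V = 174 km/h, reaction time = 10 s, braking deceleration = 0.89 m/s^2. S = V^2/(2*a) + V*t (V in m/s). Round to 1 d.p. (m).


V = 174 / 3.6 = 48.3333 m/s
Braking distance = 48.3333^2 / (2*0.89) = 1312.422 m
Sighting distance = 48.3333 * 10 = 483.3333 m
S = 1312.422 + 483.3333 = 1795.8 m

1795.8


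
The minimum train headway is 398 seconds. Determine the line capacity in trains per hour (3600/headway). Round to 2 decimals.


Capacity = 3600 / headway
Capacity = 3600 / 398
Capacity = 9.05 trains/hour

9.05


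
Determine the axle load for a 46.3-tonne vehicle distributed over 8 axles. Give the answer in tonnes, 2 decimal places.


Load per axle = total weight / number of axles
Load = 46.3 / 8
Load = 5.79 tonnes

5.79


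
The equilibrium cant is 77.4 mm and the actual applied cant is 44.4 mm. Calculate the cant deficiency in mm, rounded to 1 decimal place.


Cant deficiency = equilibrium cant - actual cant
CD = 77.4 - 44.4
CD = 33.0 mm

33.0


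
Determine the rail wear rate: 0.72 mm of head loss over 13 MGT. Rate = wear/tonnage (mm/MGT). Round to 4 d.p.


Wear rate = total wear / cumulative tonnage
Rate = 0.72 / 13
Rate = 0.0554 mm/MGT

0.0554


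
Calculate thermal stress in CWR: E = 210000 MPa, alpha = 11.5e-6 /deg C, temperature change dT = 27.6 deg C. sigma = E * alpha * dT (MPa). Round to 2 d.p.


sigma = E * alpha * dT
sigma = 210000 * 11.5e-6 * 27.6
sigma = 2.415 * 27.6
sigma = 66.65 MPa

66.65


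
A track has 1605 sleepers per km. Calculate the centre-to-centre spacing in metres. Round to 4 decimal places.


Spacing = 1000 m / number of sleepers
Spacing = 1000 / 1605
Spacing = 0.6231 m

0.6231


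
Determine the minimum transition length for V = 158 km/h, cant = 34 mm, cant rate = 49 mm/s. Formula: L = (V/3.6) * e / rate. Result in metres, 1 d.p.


Convert speed: V = 158 / 3.6 = 43.8889 m/s
L = 43.8889 * 34 / 49
L = 1492.2222 / 49
L = 30.5 m

30.5


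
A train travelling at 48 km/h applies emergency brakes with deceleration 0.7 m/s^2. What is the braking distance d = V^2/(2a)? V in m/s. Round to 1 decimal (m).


Convert speed: V = 48 / 3.6 = 13.3333 m/s
V^2 = 177.7778
d = 177.7778 / (2 * 0.7)
d = 177.7778 / 1.4
d = 127.0 m

127.0


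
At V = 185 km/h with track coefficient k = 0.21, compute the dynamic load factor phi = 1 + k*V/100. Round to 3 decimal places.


phi = 1 + k * V / 100
phi = 1 + 0.21 * 185 / 100
phi = 1 + 0.3885
phi = 1.389

1.389


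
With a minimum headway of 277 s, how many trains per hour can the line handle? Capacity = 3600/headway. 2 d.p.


Capacity = 3600 / headway
Capacity = 3600 / 277
Capacity = 13.00 trains/hour

13.00


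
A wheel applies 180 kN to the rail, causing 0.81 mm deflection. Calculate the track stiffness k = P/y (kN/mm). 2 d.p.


Track stiffness k = P / y
k = 180 / 0.81
k = 222.22 kN/mm

222.22


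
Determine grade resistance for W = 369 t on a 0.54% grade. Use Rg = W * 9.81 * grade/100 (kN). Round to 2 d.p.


Rg = W * 9.81 * grade / 100
Rg = 369 * 9.81 * 0.54 / 100
Rg = 3619.89 * 0.0054
Rg = 19.55 kN

19.55


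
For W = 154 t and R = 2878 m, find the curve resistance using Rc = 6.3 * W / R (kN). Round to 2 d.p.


Rc = 6.3 * W / R
Rc = 6.3 * 154 / 2878
Rc = 970.2 / 2878
Rc = 0.34 kN

0.34


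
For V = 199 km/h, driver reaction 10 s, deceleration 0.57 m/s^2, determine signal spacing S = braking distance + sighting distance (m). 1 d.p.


V = 199 / 3.6 = 55.2778 m/s
Braking distance = 55.2778^2 / (2*0.57) = 2680.3796 m
Sighting distance = 55.2778 * 10 = 552.7778 m
S = 2680.3796 + 552.7778 = 3233.2 m

3233.2


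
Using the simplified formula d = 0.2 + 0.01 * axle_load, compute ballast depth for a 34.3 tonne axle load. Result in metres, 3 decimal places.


d = 0.2 + 0.01 * 34.3
d = 0.2 + 0.343
d = 0.543 m

0.543


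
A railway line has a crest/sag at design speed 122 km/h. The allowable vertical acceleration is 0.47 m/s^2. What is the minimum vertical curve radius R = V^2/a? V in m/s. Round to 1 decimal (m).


Convert speed: V = 122 / 3.6 = 33.8889 m/s
V^2 = 1148.4568 m^2/s^2
R_v = 1148.4568 / 0.47
R_v = 2443.5 m

2443.5


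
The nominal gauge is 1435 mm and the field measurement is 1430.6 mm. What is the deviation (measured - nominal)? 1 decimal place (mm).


Deviation = measured - nominal
Deviation = 1430.6 - 1435
Deviation = -4.4 mm

-4.4


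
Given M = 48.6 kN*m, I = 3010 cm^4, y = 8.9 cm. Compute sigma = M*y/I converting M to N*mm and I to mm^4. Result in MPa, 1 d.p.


Convert units:
M = 48.6 kN*m = 48600000 N*mm
y = 8.9 cm = 89 mm
I = 3010 cm^4 = 30100000 mm^4
sigma = 48600000 * 89 / 30100000
sigma = 143.7 MPa

143.7


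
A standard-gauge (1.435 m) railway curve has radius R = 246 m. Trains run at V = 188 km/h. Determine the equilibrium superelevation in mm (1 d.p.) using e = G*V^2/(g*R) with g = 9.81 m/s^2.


Convert speed: V = 188 / 3.6 = 52.2222 m/s
Apply formula: e = 1.435 * 52.2222^2 / (9.81 * 246)
e = 1.435 * 2727.1605 / 2413.26
e = 1.621655 m = 1621.7 mm

1621.7


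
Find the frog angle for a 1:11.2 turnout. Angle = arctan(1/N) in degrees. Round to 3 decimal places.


1/N = 1/11.2 = 0.089286
angle = arctan(0.089286) = 0.08905 rad
angle = 0.08905 * 180/pi = 5.102 degrees

5.102


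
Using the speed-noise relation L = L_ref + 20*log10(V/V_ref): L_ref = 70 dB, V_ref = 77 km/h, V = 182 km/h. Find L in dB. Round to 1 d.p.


V/V_ref = 182 / 77 = 2.363636
log10(2.363636) = 0.373581
20 * 0.373581 = 7.4716
L = 70 + 7.4716 = 77.5 dB

77.5


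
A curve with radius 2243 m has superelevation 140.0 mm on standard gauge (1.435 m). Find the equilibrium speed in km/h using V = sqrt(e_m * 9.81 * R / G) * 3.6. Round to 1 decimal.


Convert cant: e = 140.0 mm = 0.1400 m
V_ms = sqrt(0.1400 * 9.81 * 2243 / 1.435)
V_ms = sqrt(2146.715122) = 46.3327 m/s
V = 46.3327 * 3.6 = 166.8 km/h

166.8


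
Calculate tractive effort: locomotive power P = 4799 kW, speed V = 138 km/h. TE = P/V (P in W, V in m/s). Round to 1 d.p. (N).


Convert: P = 4799 kW = 4799000 W
V = 138 / 3.6 = 38.3333 m/s
TE = 4799000 / 38.3333
TE = 125191.3 N

125191.3


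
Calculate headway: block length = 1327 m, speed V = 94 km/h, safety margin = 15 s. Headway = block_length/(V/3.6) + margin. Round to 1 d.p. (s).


V = 94 / 3.6 = 26.1111 m/s
Block traversal time = 1327 / 26.1111 = 50.8213 s
Headway = 50.8213 + 15
Headway = 65.8 s

65.8


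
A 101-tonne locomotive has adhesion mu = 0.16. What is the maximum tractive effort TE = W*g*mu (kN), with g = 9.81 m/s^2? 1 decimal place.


TE_max = W * g * mu
TE_max = 101 * 9.81 * 0.16
TE_max = 990.81 * 0.16
TE_max = 158.5 kN

158.5


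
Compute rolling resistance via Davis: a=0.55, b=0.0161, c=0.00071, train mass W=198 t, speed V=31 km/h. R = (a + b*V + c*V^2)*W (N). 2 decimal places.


b*V = 0.0161 * 31 = 0.4991
c*V^2 = 0.00071 * 961 = 0.68231
R_per_t = 0.55 + 0.4991 + 0.68231 = 1.73141 N/t
R_total = 1.73141 * 198 = 342.82 N

342.82


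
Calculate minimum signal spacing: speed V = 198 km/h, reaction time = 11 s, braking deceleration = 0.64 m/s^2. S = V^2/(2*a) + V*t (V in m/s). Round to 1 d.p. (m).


V = 198 / 3.6 = 55.0 m/s
Braking distance = 55.0^2 / (2*0.64) = 2363.2812 m
Sighting distance = 55.0 * 11 = 605.0 m
S = 2363.2812 + 605.0 = 2968.3 m

2968.3


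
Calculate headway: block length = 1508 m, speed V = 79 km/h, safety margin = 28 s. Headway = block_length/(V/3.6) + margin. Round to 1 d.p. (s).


V = 79 / 3.6 = 21.9444 m/s
Block traversal time = 1508 / 21.9444 = 68.719 s
Headway = 68.719 + 28
Headway = 96.7 s

96.7


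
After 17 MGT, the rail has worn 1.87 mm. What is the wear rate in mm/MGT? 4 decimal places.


Wear rate = total wear / cumulative tonnage
Rate = 1.87 / 17
Rate = 0.1100 mm/MGT

0.1100


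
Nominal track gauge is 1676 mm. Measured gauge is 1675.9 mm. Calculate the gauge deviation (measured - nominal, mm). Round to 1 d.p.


Deviation = measured - nominal
Deviation = 1675.9 - 1676
Deviation = -0.1 mm

-0.1


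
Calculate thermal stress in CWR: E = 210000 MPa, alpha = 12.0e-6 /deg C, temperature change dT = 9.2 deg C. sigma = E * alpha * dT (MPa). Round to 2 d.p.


sigma = E * alpha * dT
sigma = 210000 * 12.0e-6 * 9.2
sigma = 2.52 * 9.2
sigma = 23.18 MPa

23.18


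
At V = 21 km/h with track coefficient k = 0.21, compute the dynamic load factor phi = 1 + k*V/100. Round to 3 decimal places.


phi = 1 + k * V / 100
phi = 1 + 0.21 * 21 / 100
phi = 1 + 0.0441
phi = 1.044

1.044


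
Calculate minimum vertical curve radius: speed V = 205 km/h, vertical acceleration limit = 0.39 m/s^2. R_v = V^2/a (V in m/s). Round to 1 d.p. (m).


Convert speed: V = 205 / 3.6 = 56.9444 m/s
V^2 = 3242.6698 m^2/s^2
R_v = 3242.6698 / 0.39
R_v = 8314.5 m

8314.5


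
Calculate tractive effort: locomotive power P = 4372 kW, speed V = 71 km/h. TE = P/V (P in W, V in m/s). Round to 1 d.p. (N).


Convert: P = 4372 kW = 4372000 W
V = 71 / 3.6 = 19.7222 m/s
TE = 4372000 / 19.7222
TE = 221678.9 N

221678.9


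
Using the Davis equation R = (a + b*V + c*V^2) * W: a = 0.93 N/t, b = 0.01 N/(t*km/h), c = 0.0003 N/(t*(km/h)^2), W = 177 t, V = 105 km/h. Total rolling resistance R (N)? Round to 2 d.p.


b*V = 0.01 * 105 = 1.05
c*V^2 = 0.0003 * 11025 = 3.3075
R_per_t = 0.93 + 1.05 + 3.3075 = 5.2875 N/t
R_total = 5.2875 * 177 = 935.89 N

935.89


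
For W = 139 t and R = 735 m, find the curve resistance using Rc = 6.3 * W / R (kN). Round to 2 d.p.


Rc = 6.3 * W / R
Rc = 6.3 * 139 / 735
Rc = 875.7 / 735
Rc = 1.19 kN

1.19


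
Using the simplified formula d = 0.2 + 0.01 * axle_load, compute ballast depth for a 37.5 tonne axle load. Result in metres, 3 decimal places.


d = 0.2 + 0.01 * 37.5
d = 0.2 + 0.375
d = 0.575 m

0.575


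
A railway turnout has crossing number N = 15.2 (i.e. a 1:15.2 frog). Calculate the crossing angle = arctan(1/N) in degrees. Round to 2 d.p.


1/N = 1/15.2 = 0.065789
angle = arctan(0.065789) = 0.065695 rad
angle = 0.065695 * 180/pi = 3.76 degrees

3.76


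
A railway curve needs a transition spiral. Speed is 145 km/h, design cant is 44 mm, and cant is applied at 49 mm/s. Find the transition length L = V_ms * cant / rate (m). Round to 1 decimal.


Convert speed: V = 145 / 3.6 = 40.2778 m/s
L = 40.2778 * 44 / 49
L = 1772.2222 / 49
L = 36.2 m

36.2


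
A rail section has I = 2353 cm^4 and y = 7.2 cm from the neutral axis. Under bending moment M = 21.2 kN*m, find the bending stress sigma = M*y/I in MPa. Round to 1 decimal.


Convert units:
M = 21.2 kN*m = 21200000 N*mm
y = 7.2 cm = 72 mm
I = 2353 cm^4 = 23530000 mm^4
sigma = 21200000 * 72 / 23530000
sigma = 64.9 MPa

64.9


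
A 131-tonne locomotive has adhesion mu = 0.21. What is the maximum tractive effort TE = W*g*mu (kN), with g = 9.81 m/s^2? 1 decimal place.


TE_max = W * g * mu
TE_max = 131 * 9.81 * 0.21
TE_max = 1285.11 * 0.21
TE_max = 269.9 kN

269.9


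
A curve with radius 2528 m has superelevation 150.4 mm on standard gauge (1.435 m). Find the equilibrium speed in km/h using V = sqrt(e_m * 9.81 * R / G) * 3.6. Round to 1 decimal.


Convert cant: e = 150.4 mm = 0.1504 m
V_ms = sqrt(0.1504 * 9.81 * 2528 / 1.435)
V_ms = sqrt(2599.213848) = 50.9825 m/s
V = 50.9825 * 3.6 = 183.5 km/h

183.5


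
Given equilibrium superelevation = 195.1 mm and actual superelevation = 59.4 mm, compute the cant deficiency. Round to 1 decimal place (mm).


Cant deficiency = equilibrium cant - actual cant
CD = 195.1 - 59.4
CD = 135.7 mm

135.7


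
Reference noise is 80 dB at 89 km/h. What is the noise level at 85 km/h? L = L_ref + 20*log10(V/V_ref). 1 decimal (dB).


V/V_ref = 85 / 89 = 0.955056
log10(0.955056) = -0.019971
20 * -0.019971 = -0.3994
L = 80 + -0.3994 = 79.6 dB

79.6


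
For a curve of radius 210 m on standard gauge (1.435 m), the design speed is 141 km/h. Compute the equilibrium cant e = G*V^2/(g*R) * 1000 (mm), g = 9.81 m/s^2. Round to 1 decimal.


Convert speed: V = 141 / 3.6 = 39.1667 m/s
Apply formula: e = 1.435 * 39.1667^2 / (9.81 * 210)
e = 1.435 * 1534.0278 / 2060.1
e = 1.068555 m = 1068.6 mm

1068.6


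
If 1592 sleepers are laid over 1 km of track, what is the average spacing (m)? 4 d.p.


Spacing = 1000 m / number of sleepers
Spacing = 1000 / 1592
Spacing = 0.6281 m

0.6281


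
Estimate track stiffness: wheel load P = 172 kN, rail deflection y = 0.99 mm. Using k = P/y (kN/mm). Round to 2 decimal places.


Track stiffness k = P / y
k = 172 / 0.99
k = 173.74 kN/mm

173.74


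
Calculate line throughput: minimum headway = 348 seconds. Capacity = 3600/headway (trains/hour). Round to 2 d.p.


Capacity = 3600 / headway
Capacity = 3600 / 348
Capacity = 10.34 trains/hour

10.34


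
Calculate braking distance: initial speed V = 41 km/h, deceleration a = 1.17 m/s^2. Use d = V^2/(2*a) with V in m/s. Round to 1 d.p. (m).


Convert speed: V = 41 / 3.6 = 11.3889 m/s
V^2 = 129.7068
d = 129.7068 / (2 * 1.17)
d = 129.7068 / 2.34
d = 55.4 m

55.4


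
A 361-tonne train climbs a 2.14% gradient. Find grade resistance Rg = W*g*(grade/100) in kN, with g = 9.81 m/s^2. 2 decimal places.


Rg = W * 9.81 * grade / 100
Rg = 361 * 9.81 * 2.14 / 100
Rg = 3541.41 * 0.0214
Rg = 75.79 kN

75.79


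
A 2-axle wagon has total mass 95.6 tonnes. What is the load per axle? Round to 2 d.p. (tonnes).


Load per axle = total weight / number of axles
Load = 95.6 / 2
Load = 47.80 tonnes

47.80


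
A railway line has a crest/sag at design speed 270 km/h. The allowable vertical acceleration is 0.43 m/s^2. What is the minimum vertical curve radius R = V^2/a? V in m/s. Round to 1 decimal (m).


Convert speed: V = 270 / 3.6 = 75.0 m/s
V^2 = 5625.0 m^2/s^2
R_v = 5625.0 / 0.43
R_v = 13081.4 m

13081.4


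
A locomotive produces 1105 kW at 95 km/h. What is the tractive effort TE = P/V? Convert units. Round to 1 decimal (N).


Convert: P = 1105 kW = 1105000 W
V = 95 / 3.6 = 26.3889 m/s
TE = 1105000 / 26.3889
TE = 41873.7 N

41873.7


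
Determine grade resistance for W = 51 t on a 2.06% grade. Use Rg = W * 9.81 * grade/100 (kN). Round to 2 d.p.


Rg = W * 9.81 * grade / 100
Rg = 51 * 9.81 * 2.06 / 100
Rg = 500.31 * 0.0206
Rg = 10.31 kN

10.31


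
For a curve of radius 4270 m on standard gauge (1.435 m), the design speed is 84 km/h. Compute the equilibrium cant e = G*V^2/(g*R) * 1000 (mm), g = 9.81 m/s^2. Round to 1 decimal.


Convert speed: V = 84 / 3.6 = 23.3333 m/s
Apply formula: e = 1.435 * 23.3333^2 / (9.81 * 4270)
e = 1.435 * 544.4444 / 41888.7
e = 0.018651 m = 18.7 mm

18.7


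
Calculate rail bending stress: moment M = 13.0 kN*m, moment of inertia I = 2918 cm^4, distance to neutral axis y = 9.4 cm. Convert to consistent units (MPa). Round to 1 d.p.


Convert units:
M = 13.0 kN*m = 13000000 N*mm
y = 9.4 cm = 94 mm
I = 2918 cm^4 = 29180000 mm^4
sigma = 13000000 * 94 / 29180000
sigma = 41.9 MPa

41.9


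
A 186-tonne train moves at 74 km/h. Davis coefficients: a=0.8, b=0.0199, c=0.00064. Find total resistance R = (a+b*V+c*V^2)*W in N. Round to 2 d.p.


b*V = 0.0199 * 74 = 1.4726
c*V^2 = 0.00064 * 5476 = 3.50464
R_per_t = 0.8 + 1.4726 + 3.50464 = 5.77724 N/t
R_total = 5.77724 * 186 = 1074.57 N

1074.57


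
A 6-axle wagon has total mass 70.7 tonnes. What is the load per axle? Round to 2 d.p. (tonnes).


Load per axle = total weight / number of axles
Load = 70.7 / 6
Load = 11.78 tonnes

11.78


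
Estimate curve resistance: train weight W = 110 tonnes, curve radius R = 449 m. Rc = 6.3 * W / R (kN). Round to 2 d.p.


Rc = 6.3 * W / R
Rc = 6.3 * 110 / 449
Rc = 693.0 / 449
Rc = 1.54 kN

1.54


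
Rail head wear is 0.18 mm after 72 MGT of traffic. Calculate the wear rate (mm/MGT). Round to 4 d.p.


Wear rate = total wear / cumulative tonnage
Rate = 0.18 / 72
Rate = 0.0025 mm/MGT

0.0025


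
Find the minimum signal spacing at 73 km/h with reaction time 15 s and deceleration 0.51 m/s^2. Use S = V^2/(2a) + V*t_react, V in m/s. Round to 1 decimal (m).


V = 73 / 3.6 = 20.2778 m/s
Braking distance = 20.2778^2 / (2*0.51) = 403.1258 m
Sighting distance = 20.2778 * 15 = 304.1667 m
S = 403.1258 + 304.1667 = 707.3 m

707.3


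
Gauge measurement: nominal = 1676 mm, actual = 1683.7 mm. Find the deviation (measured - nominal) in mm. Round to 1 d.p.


Deviation = measured - nominal
Deviation = 1683.7 - 1676
Deviation = 7.7 mm

7.7


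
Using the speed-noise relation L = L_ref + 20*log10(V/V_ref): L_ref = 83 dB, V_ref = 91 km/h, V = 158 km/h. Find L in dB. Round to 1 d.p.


V/V_ref = 158 / 91 = 1.736264
log10(1.736264) = 0.239616
20 * 0.239616 = 4.7923
L = 83 + 4.7923 = 87.8 dB

87.8


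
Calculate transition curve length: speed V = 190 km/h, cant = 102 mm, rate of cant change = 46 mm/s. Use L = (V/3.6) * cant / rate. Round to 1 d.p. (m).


Convert speed: V = 190 / 3.6 = 52.7778 m/s
L = 52.7778 * 102 / 46
L = 5383.3333 / 46
L = 117.0 m

117.0


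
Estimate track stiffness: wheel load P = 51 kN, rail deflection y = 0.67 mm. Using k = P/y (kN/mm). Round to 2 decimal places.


Track stiffness k = P / y
k = 51 / 0.67
k = 76.12 kN/mm

76.12


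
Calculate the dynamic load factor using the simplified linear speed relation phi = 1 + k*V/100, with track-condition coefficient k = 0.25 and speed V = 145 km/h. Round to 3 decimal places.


phi = 1 + k * V / 100
phi = 1 + 0.25 * 145 / 100
phi = 1 + 0.3625
phi = 1.363

1.363


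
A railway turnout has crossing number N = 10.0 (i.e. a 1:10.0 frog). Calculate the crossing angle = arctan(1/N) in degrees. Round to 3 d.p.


1/N = 1/10.0 = 0.1
angle = arctan(0.1) = 0.099669 rad
angle = 0.099669 * 180/pi = 5.711 degrees

5.711


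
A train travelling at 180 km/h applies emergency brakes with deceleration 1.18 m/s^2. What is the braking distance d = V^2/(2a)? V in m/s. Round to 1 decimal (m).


Convert speed: V = 180 / 3.6 = 50.0 m/s
V^2 = 2500.0
d = 2500.0 / (2 * 1.18)
d = 2500.0 / 2.36
d = 1059.3 m

1059.3


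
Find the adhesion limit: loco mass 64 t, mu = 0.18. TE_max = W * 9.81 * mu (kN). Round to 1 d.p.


TE_max = W * g * mu
TE_max = 64 * 9.81 * 0.18
TE_max = 627.84 * 0.18
TE_max = 113.0 kN

113.0


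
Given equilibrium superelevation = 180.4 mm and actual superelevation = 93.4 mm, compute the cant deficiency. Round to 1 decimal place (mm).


Cant deficiency = equilibrium cant - actual cant
CD = 180.4 - 93.4
CD = 87.0 mm

87.0


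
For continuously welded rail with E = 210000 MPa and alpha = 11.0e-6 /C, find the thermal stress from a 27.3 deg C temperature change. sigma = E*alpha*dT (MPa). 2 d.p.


sigma = E * alpha * dT
sigma = 210000 * 11.0e-6 * 27.3
sigma = 2.31 * 27.3
sigma = 63.06 MPa

63.06


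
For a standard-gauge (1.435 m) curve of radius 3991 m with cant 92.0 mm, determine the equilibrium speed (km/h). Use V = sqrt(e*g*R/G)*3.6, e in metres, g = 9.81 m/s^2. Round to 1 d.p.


Convert cant: e = 92.0 mm = 0.0920 m
V_ms = sqrt(0.0920 * 9.81 * 3991 / 1.435)
V_ms = sqrt(2510.074787) = 50.1006 m/s
V = 50.1006 * 3.6 = 180.4 km/h

180.4


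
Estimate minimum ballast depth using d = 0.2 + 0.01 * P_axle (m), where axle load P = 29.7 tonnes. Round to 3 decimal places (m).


d = 0.2 + 0.01 * 29.7
d = 0.2 + 0.297
d = 0.497 m

0.497


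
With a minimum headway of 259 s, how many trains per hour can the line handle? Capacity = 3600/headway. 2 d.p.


Capacity = 3600 / headway
Capacity = 3600 / 259
Capacity = 13.90 trains/hour

13.90


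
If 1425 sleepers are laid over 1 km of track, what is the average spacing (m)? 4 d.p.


Spacing = 1000 m / number of sleepers
Spacing = 1000 / 1425
Spacing = 0.7018 m

0.7018


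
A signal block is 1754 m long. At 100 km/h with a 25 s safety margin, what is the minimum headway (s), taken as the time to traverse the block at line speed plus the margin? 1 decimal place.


V = 100 / 3.6 = 27.7778 m/s
Block traversal time = 1754 / 27.7778 = 63.144 s
Headway = 63.144 + 25
Headway = 88.1 s

88.1


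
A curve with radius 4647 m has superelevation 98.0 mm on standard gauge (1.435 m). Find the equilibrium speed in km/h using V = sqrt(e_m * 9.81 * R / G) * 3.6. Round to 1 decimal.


Convert cant: e = 98.0 mm = 0.0980 m
V_ms = sqrt(0.0980 * 9.81 * 4647 / 1.435)
V_ms = sqrt(3113.263317) = 55.7966 m/s
V = 55.7966 * 3.6 = 200.9 km/h

200.9


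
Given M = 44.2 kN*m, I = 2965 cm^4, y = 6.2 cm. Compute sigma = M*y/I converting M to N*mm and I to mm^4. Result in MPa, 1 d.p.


Convert units:
M = 44.2 kN*m = 44200000 N*mm
y = 6.2 cm = 62 mm
I = 2965 cm^4 = 29650000 mm^4
sigma = 44200000 * 62 / 29650000
sigma = 92.4 MPa

92.4


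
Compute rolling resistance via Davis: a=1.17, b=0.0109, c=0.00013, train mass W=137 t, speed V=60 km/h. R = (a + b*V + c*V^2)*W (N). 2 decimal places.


b*V = 0.0109 * 60 = 0.654
c*V^2 = 0.00013 * 3600 = 0.468
R_per_t = 1.17 + 0.654 + 0.468 = 2.292 N/t
R_total = 2.292 * 137 = 314.00 N

314.00


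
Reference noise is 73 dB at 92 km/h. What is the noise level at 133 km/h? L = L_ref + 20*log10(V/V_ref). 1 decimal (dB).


V/V_ref = 133 / 92 = 1.445652
log10(1.445652) = 0.160064
20 * 0.160064 = 3.2013
L = 73 + 3.2013 = 76.2 dB

76.2


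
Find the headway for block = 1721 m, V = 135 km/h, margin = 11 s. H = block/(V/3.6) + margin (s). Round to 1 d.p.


V = 135 / 3.6 = 37.5 m/s
Block traversal time = 1721 / 37.5 = 45.8933 s
Headway = 45.8933 + 11
Headway = 56.9 s

56.9


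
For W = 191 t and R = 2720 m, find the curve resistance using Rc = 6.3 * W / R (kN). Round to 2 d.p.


Rc = 6.3 * W / R
Rc = 6.3 * 191 / 2720
Rc = 1203.3 / 2720
Rc = 0.44 kN

0.44


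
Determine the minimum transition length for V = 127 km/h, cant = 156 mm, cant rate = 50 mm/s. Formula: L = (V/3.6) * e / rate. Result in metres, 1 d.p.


Convert speed: V = 127 / 3.6 = 35.2778 m/s
L = 35.2778 * 156 / 50
L = 5503.3333 / 50
L = 110.1 m

110.1


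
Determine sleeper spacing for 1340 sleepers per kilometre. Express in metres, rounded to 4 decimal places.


Spacing = 1000 m / number of sleepers
Spacing = 1000 / 1340
Spacing = 0.7463 m

0.7463


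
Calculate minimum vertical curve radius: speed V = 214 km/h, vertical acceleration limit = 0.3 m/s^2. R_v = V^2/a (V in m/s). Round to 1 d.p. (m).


Convert speed: V = 214 / 3.6 = 59.4444 m/s
V^2 = 3533.642 m^2/s^2
R_v = 3533.642 / 0.3
R_v = 11778.8 m

11778.8


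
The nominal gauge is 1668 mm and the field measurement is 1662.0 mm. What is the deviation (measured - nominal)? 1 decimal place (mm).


Deviation = measured - nominal
Deviation = 1662.0 - 1668
Deviation = -6.0 mm

-6.0


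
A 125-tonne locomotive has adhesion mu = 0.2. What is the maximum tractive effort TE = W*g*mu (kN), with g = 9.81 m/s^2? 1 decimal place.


TE_max = W * g * mu
TE_max = 125 * 9.81 * 0.2
TE_max = 1226.25 * 0.2
TE_max = 245.3 kN

245.3


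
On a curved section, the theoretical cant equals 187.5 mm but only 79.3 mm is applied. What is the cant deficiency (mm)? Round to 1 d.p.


Cant deficiency = equilibrium cant - actual cant
CD = 187.5 - 79.3
CD = 108.2 mm

108.2


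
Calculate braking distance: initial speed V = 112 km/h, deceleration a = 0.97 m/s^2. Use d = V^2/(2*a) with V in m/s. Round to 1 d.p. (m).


Convert speed: V = 112 / 3.6 = 31.1111 m/s
V^2 = 967.9012
d = 967.9012 / (2 * 0.97)
d = 967.9012 / 1.94
d = 498.9 m

498.9


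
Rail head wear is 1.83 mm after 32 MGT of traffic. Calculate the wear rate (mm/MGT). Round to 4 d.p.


Wear rate = total wear / cumulative tonnage
Rate = 1.83 / 32
Rate = 0.0572 mm/MGT

0.0572


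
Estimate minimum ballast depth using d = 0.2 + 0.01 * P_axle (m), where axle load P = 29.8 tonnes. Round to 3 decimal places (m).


d = 0.2 + 0.01 * 29.8
d = 0.2 + 0.298
d = 0.498 m

0.498


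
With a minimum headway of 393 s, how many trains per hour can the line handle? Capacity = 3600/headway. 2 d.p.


Capacity = 3600 / headway
Capacity = 3600 / 393
Capacity = 9.16 trains/hour

9.16


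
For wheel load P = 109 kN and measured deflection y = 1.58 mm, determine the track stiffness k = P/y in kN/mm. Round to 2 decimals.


Track stiffness k = P / y
k = 109 / 1.58
k = 68.99 kN/mm

68.99
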